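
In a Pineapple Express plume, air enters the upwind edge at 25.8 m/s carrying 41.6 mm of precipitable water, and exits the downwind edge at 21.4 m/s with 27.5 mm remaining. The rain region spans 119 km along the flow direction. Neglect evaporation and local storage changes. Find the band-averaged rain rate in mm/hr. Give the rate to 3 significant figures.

R ≈ 14.7 mm/hr

Column moisture flux per unit crosswind length is F = V × PW.
Inflow: F_in = 25.8 × 41.6 = 1073.28 mm·m/s
Outflow: F_out = 21.4 × 27.5 = 588.5 mm·m/s
Steady-state rate R = (F_in − F_out)/L = (1073.28 − 588.5) / 119000 m = 4.074e-03 mm/s.
R = 4.074e-03 × 3600 = 14.7 mm/hr.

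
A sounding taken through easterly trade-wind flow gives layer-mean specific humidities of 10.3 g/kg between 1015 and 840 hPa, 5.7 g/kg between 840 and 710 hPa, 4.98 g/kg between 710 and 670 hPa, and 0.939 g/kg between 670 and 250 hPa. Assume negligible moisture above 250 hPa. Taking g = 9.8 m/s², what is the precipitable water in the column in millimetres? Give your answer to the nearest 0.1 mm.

Precipitable water is the column-integrated vapour mass per unit area: PW = (1/g) Σ q̄ Δp, with q in kg/kg and Δp in Pa (1 kg/m² of water = 1 mm).
Layer 1015–840 hPa: Δp = 175 hPa = 17500 Pa, q̄ = 0.0103 kg/kg → 0.0103 × 17500 / 9.8 = 18.39 mm
Layer 840–710 hPa: Δp = 130 hPa = 13000 Pa, q̄ = 0.0057 kg/kg → 0.0057 × 13000 / 9.8 = 7.56 mm
Layer 710–670 hPa: Δp = 40 hPa = 4000 Pa, q̄ = 0.00498 kg/kg → 0.00498 × 4000 / 9.8 = 2.03 mm
Layer 670–250 hPa: Δp = 420 hPa = 42000 Pa, q̄ = 0.000939 kg/kg → 0.000939 × 42000 / 9.8 = 4.02 mm
PW = 18.39 + 7.56 + 2.03 + 4.02 = 32.00 ≈ 32.0 mm.

PW ≈ 32.0 mm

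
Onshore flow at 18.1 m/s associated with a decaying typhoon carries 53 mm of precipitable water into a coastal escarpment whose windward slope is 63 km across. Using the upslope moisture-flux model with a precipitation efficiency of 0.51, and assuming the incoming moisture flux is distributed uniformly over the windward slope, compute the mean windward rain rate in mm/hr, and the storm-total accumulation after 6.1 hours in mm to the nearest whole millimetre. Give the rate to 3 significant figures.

R ≈ 28.0 mm/hr; total ≈ 171 mm

Incoming column moisture flux per unit ridge length: F = V × PW = 18.1 × 53 = 959.3 mm·m/s.
Spread over the 63 km slope with efficiency ε = 0.51: R = ε·F/W = 0.51 × 959.3 / 63000 m = 7.766e-03 mm/s.
R = 7.766e-03 × 3600 = 28.0 mm/hr.
Over 6.1 h: total = 28.0 × 6.1 = 170.8 ≈ 171 mm.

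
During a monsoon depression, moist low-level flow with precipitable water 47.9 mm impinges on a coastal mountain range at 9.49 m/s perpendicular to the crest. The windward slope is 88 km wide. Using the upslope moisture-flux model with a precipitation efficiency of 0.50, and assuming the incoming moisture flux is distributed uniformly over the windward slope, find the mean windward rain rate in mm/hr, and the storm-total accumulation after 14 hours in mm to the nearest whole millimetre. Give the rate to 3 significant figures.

Incoming column moisture flux per unit ridge length: F = V × PW = 9.49 × 47.9 = 454.571 mm·m/s.
Spread over the 88 km slope with efficiency ε = 0.50: R = ε·F/W = 0.50 × 454.571 / 88000 m = 2.583e-03 mm/s.
R = 2.583e-03 × 3600 = 9.30 mm/hr.
Over 14 h: total = 9.30 × 14 = 130.2 ≈ 130 mm.

R ≈ 9.30 mm/hr; total ≈ 130 mm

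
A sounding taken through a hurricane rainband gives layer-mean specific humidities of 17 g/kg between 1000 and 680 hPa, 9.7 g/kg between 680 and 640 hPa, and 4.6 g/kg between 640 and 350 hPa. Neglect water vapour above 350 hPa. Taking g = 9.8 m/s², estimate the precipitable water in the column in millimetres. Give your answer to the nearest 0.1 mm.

PW ≈ 73.1 mm

Precipitable water is the column-integrated vapour mass per unit area: PW = (1/g) Σ q̄ Δp, with q in kg/kg and Δp in Pa (1 kg/m² of water = 1 mm).
Layer 1000–680 hPa: Δp = 320 hPa = 32000 Pa, q̄ = 0.017 kg/kg → 0.017 × 32000 / 9.8 = 55.51 mm
Layer 680–640 hPa: Δp = 40 hPa = 4000 Pa, q̄ = 0.0097 kg/kg → 0.0097 × 4000 / 9.8 = 3.96 mm
Layer 640–350 hPa: Δp = 290 hPa = 29000 Pa, q̄ = 0.0046 kg/kg → 0.0046 × 29000 / 9.8 = 13.61 mm
PW = 55.51 + 3.96 + 13.61 = 73.08 ≈ 73.1 mm.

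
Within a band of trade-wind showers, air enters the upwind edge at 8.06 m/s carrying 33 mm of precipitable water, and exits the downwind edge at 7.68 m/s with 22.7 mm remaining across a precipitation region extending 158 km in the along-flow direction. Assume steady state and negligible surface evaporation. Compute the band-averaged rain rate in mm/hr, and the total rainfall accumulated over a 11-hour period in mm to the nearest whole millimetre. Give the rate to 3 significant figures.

R ≈ 2.09 mm/hr; total ≈ 23 mm

Column moisture flux per unit crosswind length is F = V × PW.
Inflow: F_in = 8.06 × 33 = 265.98 mm·m/s
Outflow: F_out = 7.68 × 22.7 = 174.336 mm·m/s
Steady-state rate R = (F_in − F_out)/L = (265.98 − 174.336) / 158000 m = 5.800e-04 mm/s.
R = 5.800e-04 × 3600 = 2.09 mm/hr.
Over 11 h: total = 2.09 × 11 = 22.99 ≈ 23 mm.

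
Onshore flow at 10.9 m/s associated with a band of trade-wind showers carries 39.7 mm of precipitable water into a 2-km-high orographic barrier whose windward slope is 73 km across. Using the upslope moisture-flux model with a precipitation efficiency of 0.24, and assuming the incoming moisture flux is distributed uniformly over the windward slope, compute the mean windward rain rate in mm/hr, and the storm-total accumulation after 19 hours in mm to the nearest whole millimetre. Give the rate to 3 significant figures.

Incoming column moisture flux per unit ridge length: F = V × PW = 10.9 × 39.7 = 432.73 mm·m/s.
Spread over the 73 km slope with efficiency ε = 0.24: R = ε·F/W = 0.24 × 432.73 / 73000 m = 1.423e-03 mm/s.
R = 1.423e-03 × 3600 = 5.12 mm/hr.
Over 19 h: total = 5.12 × 19 = 97.28 ≈ 97 mm.

R ≈ 5.12 mm/hr; total ≈ 97 mm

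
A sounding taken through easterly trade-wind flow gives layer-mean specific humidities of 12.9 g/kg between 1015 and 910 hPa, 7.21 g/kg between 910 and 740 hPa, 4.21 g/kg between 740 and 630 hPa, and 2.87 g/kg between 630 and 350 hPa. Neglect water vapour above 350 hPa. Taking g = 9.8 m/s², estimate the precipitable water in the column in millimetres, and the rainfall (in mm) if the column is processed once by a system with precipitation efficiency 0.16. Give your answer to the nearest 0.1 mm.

Precipitable water is the column-integrated vapour mass per unit area: PW = (1/g) Σ q̄ Δp, with q in kg/kg and Δp in Pa (1 kg/m² of water = 1 mm).
Layer 1015–910 hPa: Δp = 105 hPa = 10500 Pa, q̄ = 0.0129 kg/kg → 0.0129 × 10500 / 9.8 = 13.82 mm
Layer 910–740 hPa: Δp = 170 hPa = 17000 Pa, q̄ = 0.00721 kg/kg → 0.00721 × 17000 / 9.8 = 12.51 mm
Layer 740–630 hPa: Δp = 110 hPa = 11000 Pa, q̄ = 0.00421 kg/kg → 0.00421 × 11000 / 9.8 = 4.73 mm
Layer 630–350 hPa: Δp = 280 hPa = 28000 Pa, q̄ = 0.00287 kg/kg → 0.00287 × 28000 / 9.8 = 8.20 mm
PW = 13.82 + 12.51 + 4.73 + 8.20 = 39.26 ≈ 39.3 mm.
Rainfall = ε × PW = 0.16 × 39.3 = 6.3 mm.

PW ≈ 39.3 mm; rainfall ≈ 6.3 mm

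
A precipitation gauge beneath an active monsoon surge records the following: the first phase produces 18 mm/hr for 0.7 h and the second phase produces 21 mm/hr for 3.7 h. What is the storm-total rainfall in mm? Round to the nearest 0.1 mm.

Total = Σ Rᵢ Δtᵢ = 18 × 0.7 + 21 × 3.7
      = 12.6 + 77.7 = 90.3 mm.

total ≈ 90.3 mm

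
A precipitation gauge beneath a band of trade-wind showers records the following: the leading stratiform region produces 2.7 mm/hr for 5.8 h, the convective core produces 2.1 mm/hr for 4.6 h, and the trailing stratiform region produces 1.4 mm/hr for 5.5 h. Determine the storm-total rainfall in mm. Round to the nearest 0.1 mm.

Total = Σ Rᵢ Δtᵢ = 2.7 × 5.8 + 2.1 × 4.6 + 1.4 × 5.5
      = 15.66 + 9.66 + 7.7 = 33.0 mm.

total ≈ 33.0 mm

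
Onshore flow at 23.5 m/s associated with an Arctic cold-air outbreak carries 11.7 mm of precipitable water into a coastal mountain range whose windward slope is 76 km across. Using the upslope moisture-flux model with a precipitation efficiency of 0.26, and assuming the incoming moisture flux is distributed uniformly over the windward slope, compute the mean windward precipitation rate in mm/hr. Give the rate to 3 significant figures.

Incoming column moisture flux per unit ridge length: F = V × PW = 23.5 × 11.7 = 274.95 mm·m/s.
Spread over the 76 km slope with efficiency ε = 0.26: R = ε·F/W = 0.26 × 274.95 / 76000 m = 9.406e-04 mm/s.
R = 9.406e-04 × 3600 = 3.39 mm/hr.

R ≈ 3.39 mm/hr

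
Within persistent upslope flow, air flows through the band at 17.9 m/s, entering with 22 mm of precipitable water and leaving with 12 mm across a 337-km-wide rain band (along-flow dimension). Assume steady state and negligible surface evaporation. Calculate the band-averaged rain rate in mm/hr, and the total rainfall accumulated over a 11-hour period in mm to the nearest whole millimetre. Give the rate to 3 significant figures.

R ≈ 1.91 mm/hr; total ≈ 21 mm

Column moisture flux per unit crosswind length is F = V × PW.
Inflow: F_in = 17.9 × 22 = 393.8 mm·m/s
Outflow: F_out = 17.9 × 12 = 214.8 mm·m/s
Steady-state rate R = (F_in − F_out)/L = (393.8 − 214.8) / 337000 m = 5.312e-04 mm/s.
R = 5.312e-04 × 3600 = 1.91 mm/hr.
Over 11 h: total = 1.91 × 11 = 21.01 ≈ 21 mm.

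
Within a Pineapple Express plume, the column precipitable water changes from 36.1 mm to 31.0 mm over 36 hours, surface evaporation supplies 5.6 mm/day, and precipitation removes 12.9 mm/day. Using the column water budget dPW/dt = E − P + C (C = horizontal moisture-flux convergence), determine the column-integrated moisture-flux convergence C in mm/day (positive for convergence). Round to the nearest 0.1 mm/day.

C ≈ 3.9 mm/day

dPW/dt = (31.0 − 36.1) mm / (36/24 day) = -3.400 mm/day.
C = dPW/dt − E + P = (-3.400) − 5.6 + 12.9 = 3.9 mm/day.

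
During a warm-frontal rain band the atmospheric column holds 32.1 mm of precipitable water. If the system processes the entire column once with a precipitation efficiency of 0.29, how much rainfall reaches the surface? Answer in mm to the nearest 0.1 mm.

rainfall ≈ 9.3 mm

Rainfall = ε × PW = 0.29 × 32.1 = 9.3 mm.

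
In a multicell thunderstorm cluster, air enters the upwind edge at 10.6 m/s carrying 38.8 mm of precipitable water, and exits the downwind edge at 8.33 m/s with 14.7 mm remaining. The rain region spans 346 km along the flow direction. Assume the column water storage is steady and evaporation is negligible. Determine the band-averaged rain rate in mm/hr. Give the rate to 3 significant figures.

R ≈ 3.01 mm/hr

Column moisture flux per unit crosswind length is F = V × PW.
Inflow: F_in = 10.6 × 38.8 = 411.28 mm·m/s
Outflow: F_out = 8.33 × 14.7 = 122.451 mm·m/s
Steady-state rate R = (F_in − F_out)/L = (411.28 − 122.451) / 346000 m = 8.348e-04 mm/s.
R = 8.348e-04 × 3600 = 3.01 mm/hr.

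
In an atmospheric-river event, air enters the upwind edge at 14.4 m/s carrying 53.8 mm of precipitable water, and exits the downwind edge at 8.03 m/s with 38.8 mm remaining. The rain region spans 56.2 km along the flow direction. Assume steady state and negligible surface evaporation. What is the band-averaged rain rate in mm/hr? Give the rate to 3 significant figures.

R ≈ 29.7 mm/hr

Column moisture flux per unit crosswind length is F = V × PW.
Inflow: F_in = 14.4 × 53.8 = 774.72 mm·m/s
Outflow: F_out = 8.03 × 38.8 = 311.564 mm·m/s
Steady-state rate R = (F_in − F_out)/L = (774.72 − 311.564) / 56200 m = 8.241e-03 mm/s.
R = 8.241e-03 × 3600 = 29.7 mm/hr.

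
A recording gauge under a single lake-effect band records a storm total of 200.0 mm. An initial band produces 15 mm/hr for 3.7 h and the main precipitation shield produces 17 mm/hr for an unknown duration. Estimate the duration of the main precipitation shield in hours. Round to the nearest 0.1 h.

Known phases: 15 × 3.7 = 55.5 mm.
Remaining depth = 200.0 − 55.5 = 144.5 mm.
Duration = 144.5 / 17 = 8.5 h.

duration ≈ 8.5 h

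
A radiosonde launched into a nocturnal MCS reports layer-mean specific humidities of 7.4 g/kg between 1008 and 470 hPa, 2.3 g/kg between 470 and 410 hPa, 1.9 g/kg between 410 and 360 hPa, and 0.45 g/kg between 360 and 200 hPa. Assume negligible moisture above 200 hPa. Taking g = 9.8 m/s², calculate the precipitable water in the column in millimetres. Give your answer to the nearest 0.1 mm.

Precipitable water is the column-integrated vapour mass per unit area: PW = (1/g) Σ q̄ Δp, with q in kg/kg and Δp in Pa (1 kg/m² of water = 1 mm).
Layer 1008–470 hPa: Δp = 538 hPa = 53800 Pa, q̄ = 0.0074 kg/kg → 0.0074 × 53800 / 9.8 = 40.62 mm
Layer 470–410 hPa: Δp = 60 hPa = 6000 Pa, q̄ = 0.0023 kg/kg → 0.0023 × 6000 / 9.8 = 1.41 mm
Layer 410–360 hPa: Δp = 50 hPa = 5000 Pa, q̄ = 0.0019 kg/kg → 0.0019 × 5000 / 9.8 = 0.97 mm
Layer 360–200 hPa: Δp = 160 hPa = 16000 Pa, q̄ = 0.00045 kg/kg → 0.00045 × 16000 / 9.8 = 0.73 mm
PW = 40.62 + 1.41 + 0.97 + 0.73 = 43.73 ≈ 43.7 mm.

PW ≈ 43.7 mm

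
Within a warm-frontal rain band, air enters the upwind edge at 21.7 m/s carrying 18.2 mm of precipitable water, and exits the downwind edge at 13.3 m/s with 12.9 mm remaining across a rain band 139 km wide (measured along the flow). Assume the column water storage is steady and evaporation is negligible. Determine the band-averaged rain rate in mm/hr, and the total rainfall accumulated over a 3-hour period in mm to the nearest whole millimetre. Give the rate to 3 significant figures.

R ≈ 5.79 mm/hr; total ≈ 17 mm

Column moisture flux per unit crosswind length is F = V × PW.
Inflow: F_in = 21.7 × 18.2 = 394.94 mm·m/s
Outflow: F_out = 13.3 × 12.9 = 171.57 mm·m/s
Steady-state rate R = (F_in − F_out)/L = (394.94 − 171.57) / 139000 m = 1.607e-03 mm/s.
R = 1.607e-03 × 3600 = 5.79 mm/hr.
Over 3 h: total = 5.79 × 3 = 17.37 ≈ 17 mm.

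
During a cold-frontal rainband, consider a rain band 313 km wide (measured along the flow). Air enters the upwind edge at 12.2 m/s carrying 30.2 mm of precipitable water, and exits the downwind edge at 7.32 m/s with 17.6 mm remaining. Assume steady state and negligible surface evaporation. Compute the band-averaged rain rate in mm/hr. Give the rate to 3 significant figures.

R ≈ 2.76 mm/hr

Column moisture flux per unit crosswind length is F = V × PW.
Inflow: F_in = 12.2 × 30.2 = 368.44 mm·m/s
Outflow: F_out = 7.32 × 17.6 = 128.832 mm·m/s
Steady-state rate R = (F_in − F_out)/L = (368.44 − 128.832) / 313000 m = 7.655e-04 mm/s.
R = 7.655e-04 × 3600 = 2.76 mm/hr.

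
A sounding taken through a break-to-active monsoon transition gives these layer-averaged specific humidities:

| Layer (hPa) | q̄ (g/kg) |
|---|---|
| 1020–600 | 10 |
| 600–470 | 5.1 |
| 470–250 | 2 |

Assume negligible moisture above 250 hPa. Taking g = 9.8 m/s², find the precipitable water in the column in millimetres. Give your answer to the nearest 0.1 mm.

PW ≈ 54.1 mm

Precipitable water is the column-integrated vapour mass per unit area: PW = (1/g) Σ q̄ Δp, with q in kg/kg and Δp in Pa (1 kg/m² of water = 1 mm).
Layer 1020–600 hPa: Δp = 420 hPa = 42000 Pa, q̄ = 0.01 kg/kg → 0.01 × 42000 / 9.8 = 42.86 mm
Layer 600–470 hPa: Δp = 130 hPa = 13000 Pa, q̄ = 0.0051 kg/kg → 0.0051 × 13000 / 9.8 = 6.77 mm
Layer 470–250 hPa: Δp = 220 hPa = 22000 Pa, q̄ = 0.002 kg/kg → 0.002 × 22000 / 9.8 = 4.49 mm
PW = 42.86 + 6.77 + 4.49 = 54.12 ≈ 54.1 mm.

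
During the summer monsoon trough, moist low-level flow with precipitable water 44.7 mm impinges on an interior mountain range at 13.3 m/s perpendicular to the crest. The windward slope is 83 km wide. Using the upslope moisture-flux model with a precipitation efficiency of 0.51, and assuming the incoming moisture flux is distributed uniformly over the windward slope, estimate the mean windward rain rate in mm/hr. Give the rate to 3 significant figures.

Incoming column moisture flux per unit ridge length: F = V × PW = 13.3 × 44.7 = 594.51 mm·m/s.
Spread over the 83 km slope with efficiency ε = 0.51: R = ε·F/W = 0.51 × 594.51 / 83000 m = 3.653e-03 mm/s.
R = 3.653e-03 × 3600 = 13.2 mm/hr.

R ≈ 13.2 mm/hr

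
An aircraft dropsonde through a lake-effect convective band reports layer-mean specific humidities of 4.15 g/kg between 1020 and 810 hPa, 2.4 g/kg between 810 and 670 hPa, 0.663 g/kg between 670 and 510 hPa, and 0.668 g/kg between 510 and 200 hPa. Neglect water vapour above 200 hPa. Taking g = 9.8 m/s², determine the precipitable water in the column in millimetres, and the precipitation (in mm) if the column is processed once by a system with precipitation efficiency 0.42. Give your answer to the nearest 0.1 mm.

PW ≈ 15.5 mm; precipitation ≈ 6.5 mm

Precipitable water is the column-integrated vapour mass per unit area: PW = (1/g) Σ q̄ Δp, with q in kg/kg and Δp in Pa (1 kg/m² of water = 1 mm).
Layer 1020–810 hPa: Δp = 210 hPa = 21000 Pa, q̄ = 0.00415 kg/kg → 0.00415 × 21000 / 9.8 = 8.89 mm
Layer 810–670 hPa: Δp = 140 hPa = 14000 Pa, q̄ = 0.0024 kg/kg → 0.0024 × 14000 / 9.8 = 3.43 mm
Layer 670–510 hPa: Δp = 160 hPa = 16000 Pa, q̄ = 0.000663 kg/kg → 0.000663 × 16000 / 9.8 = 1.08 mm
Layer 510–200 hPa: Δp = 310 hPa = 31000 Pa, q̄ = 0.000668 kg/kg → 0.000668 × 31000 / 9.8 = 2.11 mm
PW = 8.89 + 3.43 + 1.08 + 2.11 = 15.51 ≈ 15.5 mm.
Precipitation = ε × PW = 0.42 × 15.5 = 6.5 mm.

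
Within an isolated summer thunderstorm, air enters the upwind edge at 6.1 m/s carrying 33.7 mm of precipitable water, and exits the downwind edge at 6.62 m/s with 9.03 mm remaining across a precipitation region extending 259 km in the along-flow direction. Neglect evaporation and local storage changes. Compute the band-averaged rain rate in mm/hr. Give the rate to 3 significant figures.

Column moisture flux per unit crosswind length is F = V × PW.
Inflow: F_in = 6.1 × 33.7 = 205.57 mm·m/s
Outflow: F_out = 6.62 × 9.03 = 59.7786 mm·m/s
Steady-state rate R = (F_in − F_out)/L = (205.57 − 59.7786) / 259000 m = 5.629e-04 mm/s.
R = 5.629e-04 × 3600 = 2.03 mm/hr.

R ≈ 2.03 mm/hr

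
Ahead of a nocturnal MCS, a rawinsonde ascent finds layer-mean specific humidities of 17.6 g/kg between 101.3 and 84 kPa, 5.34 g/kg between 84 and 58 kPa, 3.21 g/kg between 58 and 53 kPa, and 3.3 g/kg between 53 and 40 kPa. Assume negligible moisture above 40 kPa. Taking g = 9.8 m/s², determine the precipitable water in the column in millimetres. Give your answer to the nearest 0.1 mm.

Precipitable water is the column-integrated vapour mass per unit area: PW = (1/g) Σ q̄ Δp, with q in kg/kg and Δp in Pa (1 kg/m² of water = 1 mm).
Layer 101.3–84 kPa: Δp = 173 hPa = 17300 Pa, q̄ = 0.0176 kg/kg → 0.0176 × 17300 / 9.8 = 31.07 mm
Layer 84–58 kPa: Δp = 260 hPa = 26000 Pa, q̄ = 0.00534 kg/kg → 0.00534 × 26000 / 9.8 = 14.17 mm
Layer 58–53 kPa: Δp = 50 hPa = 5000 Pa, q̄ = 0.00321 kg/kg → 0.00321 × 5000 / 9.8 = 1.64 mm
Layer 53–40 kPa: Δp = 130 hPa = 13000 Pa, q̄ = 0.0033 kg/kg → 0.0033 × 13000 / 9.8 = 4.38 mm
PW = 31.07 + 14.17 + 1.64 + 4.38 = 51.26 ≈ 51.3 mm.

PW ≈ 51.3 mm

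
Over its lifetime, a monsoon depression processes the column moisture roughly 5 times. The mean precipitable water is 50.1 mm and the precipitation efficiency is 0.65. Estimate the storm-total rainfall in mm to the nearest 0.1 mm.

rainfall ≈ 162.8 mm

Each cycle deposits ε × PW = 0.65 × 50.1 = 32.565 mm.
Over 5 cycles: 5 × 32.565 = 162.8 mm.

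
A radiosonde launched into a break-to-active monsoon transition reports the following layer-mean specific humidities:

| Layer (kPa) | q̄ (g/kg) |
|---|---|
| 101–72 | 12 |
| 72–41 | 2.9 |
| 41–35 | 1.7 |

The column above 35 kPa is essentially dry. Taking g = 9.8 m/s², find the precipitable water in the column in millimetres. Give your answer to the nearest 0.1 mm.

Precipitable water is the column-integrated vapour mass per unit area: PW = (1/g) Σ q̄ Δp, with q in kg/kg and Δp in Pa (1 kg/m² of water = 1 mm).
Layer 101–72 kPa: Δp = 290 hPa = 29000 Pa, q̄ = 0.012 kg/kg → 0.012 × 29000 / 9.8 = 35.51 mm
Layer 72–41 kPa: Δp = 310 hPa = 31000 Pa, q̄ = 0.0029 kg/kg → 0.0029 × 31000 / 9.8 = 9.17 mm
Layer 41–35 kPa: Δp = 60 hPa = 6000 Pa, q̄ = 0.0017 kg/kg → 0.0017 × 6000 / 9.8 = 1.04 mm
PW = 35.51 + 9.17 + 1.04 = 45.72 ≈ 45.7 mm.

PW ≈ 45.7 mm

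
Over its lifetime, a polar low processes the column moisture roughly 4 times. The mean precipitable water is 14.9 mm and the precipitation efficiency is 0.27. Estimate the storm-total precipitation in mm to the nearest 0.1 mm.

precipitation ≈ 16.1 mm

Each cycle deposits ε × PW = 0.27 × 14.9 = 4.023 mm.
Over 4 cycles: 4 × 4.023 = 16.1 mm.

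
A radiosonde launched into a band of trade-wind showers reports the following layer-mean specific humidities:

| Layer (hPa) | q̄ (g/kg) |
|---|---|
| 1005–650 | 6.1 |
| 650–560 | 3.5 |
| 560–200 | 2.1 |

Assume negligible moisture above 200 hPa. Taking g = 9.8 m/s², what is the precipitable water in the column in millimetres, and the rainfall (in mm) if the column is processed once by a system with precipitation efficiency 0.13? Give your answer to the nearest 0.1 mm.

Precipitable water is the column-integrated vapour mass per unit area: PW = (1/g) Σ q̄ Δp, with q in kg/kg and Δp in Pa (1 kg/m² of water = 1 mm).
Layer 1005–650 hPa: Δp = 355 hPa = 35500 Pa, q̄ = 0.0061 kg/kg → 0.0061 × 35500 / 9.8 = 22.10 mm
Layer 650–560 hPa: Δp = 90 hPa = 9000 Pa, q̄ = 0.0035 kg/kg → 0.0035 × 9000 / 9.8 = 3.21 mm
Layer 560–200 hPa: Δp = 360 hPa = 36000 Pa, q̄ = 0.0021 kg/kg → 0.0021 × 36000 / 9.8 = 7.71 mm
PW = 22.10 + 3.21 + 7.71 = 33.02 ≈ 33.0 mm.
Rainfall = ε × PW = 0.13 × 33.0 = 4.3 mm.

PW ≈ 33.0 mm; rainfall ≈ 4.3 mm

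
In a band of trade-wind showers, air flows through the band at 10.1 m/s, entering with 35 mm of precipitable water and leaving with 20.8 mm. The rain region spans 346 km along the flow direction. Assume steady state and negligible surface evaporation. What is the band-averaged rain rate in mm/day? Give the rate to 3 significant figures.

R ≈ 35.8 mm/day

Column moisture flux per unit crosswind length is F = V × PW.
Inflow: F_in = 10.1 × 35 = 353.5 mm·m/s
Outflow: F_out = 10.1 × 20.8 = 210.08 mm·m/s
Steady-state rate R = (F_in − F_out)/L = (353.5 − 210.08) / 346000 m = 4.145e-04 mm/s.
R = 4.145e-04 × 3600 × 24 = 35.8 mm/day.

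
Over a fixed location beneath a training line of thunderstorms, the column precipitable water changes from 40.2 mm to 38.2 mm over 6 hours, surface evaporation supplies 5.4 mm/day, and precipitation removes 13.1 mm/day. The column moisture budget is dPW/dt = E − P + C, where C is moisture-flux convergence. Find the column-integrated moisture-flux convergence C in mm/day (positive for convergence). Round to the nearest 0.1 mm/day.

dPW/dt = (38.2 − 40.2) mm / (6/24 day) = -8.000 mm/day.
C = dPW/dt − E + P = (-8.000) − 5.4 + 13.1 = -0.3 mm/day.

C ≈ -0.3 mm/day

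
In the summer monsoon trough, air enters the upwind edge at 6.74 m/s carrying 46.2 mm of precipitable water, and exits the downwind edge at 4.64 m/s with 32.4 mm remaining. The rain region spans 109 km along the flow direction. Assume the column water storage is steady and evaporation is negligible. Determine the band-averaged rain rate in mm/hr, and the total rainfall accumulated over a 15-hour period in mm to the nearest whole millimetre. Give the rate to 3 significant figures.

Column moisture flux per unit crosswind length is F = V × PW.
Inflow: F_in = 6.74 × 46.2 = 311.388 mm·m/s
Outflow: F_out = 4.64 × 32.4 = 150.336 mm·m/s
Steady-state rate R = (F_in − F_out)/L = (311.388 − 150.336) / 109000 m = 1.478e-03 mm/s.
R = 1.478e-03 × 3600 = 5.32 mm/hr.
Over 15 h: total = 5.32 × 15 = 79.8 ≈ 80 mm.

R ≈ 5.32 mm/hr; total ≈ 80 mm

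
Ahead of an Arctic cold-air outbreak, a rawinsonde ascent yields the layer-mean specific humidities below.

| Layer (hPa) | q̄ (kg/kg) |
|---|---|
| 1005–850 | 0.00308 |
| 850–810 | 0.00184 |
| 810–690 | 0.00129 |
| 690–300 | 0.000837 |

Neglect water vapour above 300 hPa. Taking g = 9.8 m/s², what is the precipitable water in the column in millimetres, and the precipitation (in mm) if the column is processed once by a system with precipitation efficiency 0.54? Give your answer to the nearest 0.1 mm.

Precipitable water is the column-integrated vapour mass per unit area: PW = (1/g) Σ q̄ Δp, with q in kg/kg and Δp in Pa (1 kg/m² of water = 1 mm).
Layer 1005–850 hPa: Δp = 155 hPa = 15500 Pa, q̄ = 0.00308 kg/kg → 0.00308 × 15500 / 9.8 = 4.87 mm
Layer 850–810 hPa: Δp = 40 hPa = 4000 Pa, q̄ = 0.00184 kg/kg → 0.00184 × 4000 / 9.8 = 0.75 mm
Layer 810–690 hPa: Δp = 120 hPa = 12000 Pa, q̄ = 0.00129 kg/kg → 0.00129 × 12000 / 9.8 = 1.58 mm
Layer 690–300 hPa: Δp = 390 hPa = 39000 Pa, q̄ = 0.000837 kg/kg → 0.000837 × 39000 / 9.8 = 3.33 mm
PW = 4.87 + 0.75 + 1.58 + 3.33 = 10.53 ≈ 10.5 mm.
Precipitation = ε × PW = 0.54 × 10.5 = 5.7 mm.

PW ≈ 10.5 mm; precipitation ≈ 5.7 mm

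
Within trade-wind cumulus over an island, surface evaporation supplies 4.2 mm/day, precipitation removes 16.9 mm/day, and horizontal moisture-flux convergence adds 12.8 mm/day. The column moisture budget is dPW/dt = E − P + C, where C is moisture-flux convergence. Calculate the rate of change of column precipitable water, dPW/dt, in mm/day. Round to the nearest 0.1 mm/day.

dPW/dt ≈ 0.1 mm/day

dPW/dt = E − P + C = 4.2 − 16.9 + (12.8) = 0.1 mm/day.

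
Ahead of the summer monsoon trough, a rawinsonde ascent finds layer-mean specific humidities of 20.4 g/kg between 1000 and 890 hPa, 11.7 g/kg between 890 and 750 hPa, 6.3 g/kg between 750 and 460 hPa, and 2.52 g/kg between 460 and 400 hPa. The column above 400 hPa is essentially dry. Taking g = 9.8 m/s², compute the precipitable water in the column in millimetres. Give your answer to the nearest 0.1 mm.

Precipitable water is the column-integrated vapour mass per unit area: PW = (1/g) Σ q̄ Δp, with q in kg/kg and Δp in Pa (1 kg/m² of water = 1 mm).
Layer 1000–890 hPa: Δp = 110 hPa = 11000 Pa, q̄ = 0.0204 kg/kg → 0.0204 × 11000 / 9.8 = 22.90 mm
Layer 890–750 hPa: Δp = 140 hPa = 14000 Pa, q̄ = 0.0117 kg/kg → 0.0117 × 14000 / 9.8 = 16.71 mm
Layer 750–460 hPa: Δp = 290 hPa = 29000 Pa, q̄ = 0.0063 kg/kg → 0.0063 × 29000 / 9.8 = 18.64 mm
Layer 460–400 hPa: Δp = 60 hPa = 6000 Pa, q̄ = 0.00252 kg/kg → 0.00252 × 6000 / 9.8 = 1.54 mm
PW = 22.90 + 16.71 + 18.64 + 1.54 = 59.79 ≈ 59.8 mm.

PW ≈ 59.8 mm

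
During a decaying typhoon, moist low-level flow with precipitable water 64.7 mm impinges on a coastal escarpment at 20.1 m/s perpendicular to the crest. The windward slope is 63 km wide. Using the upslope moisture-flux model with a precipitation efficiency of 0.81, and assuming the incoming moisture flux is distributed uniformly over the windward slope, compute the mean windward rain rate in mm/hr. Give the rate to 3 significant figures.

Incoming column moisture flux per unit ridge length: F = V × PW = 20.1 × 64.7 = 1300.47 mm·m/s.
Spread over the 63 km slope with efficiency ε = 0.81: R = ε·F/W = 0.81 × 1300.47 / 63000 m = 1.672e-02 mm/s.
R = 1.672e-02 × 3600 = 60.2 mm/hr.

R ≈ 60.2 mm/hr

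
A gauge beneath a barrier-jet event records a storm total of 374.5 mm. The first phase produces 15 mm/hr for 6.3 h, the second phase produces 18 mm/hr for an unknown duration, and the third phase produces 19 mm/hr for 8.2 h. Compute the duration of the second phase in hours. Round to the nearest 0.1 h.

Known phases: 15 × 6.3 + 19 × 8.2 = 94.5 + 155.8 = 250.3 mm.
Remaining depth = 374.5 − 250.3 = 124.2 mm.
Duration = 124.2 / 18 = 6.9 h.

duration ≈ 6.9 h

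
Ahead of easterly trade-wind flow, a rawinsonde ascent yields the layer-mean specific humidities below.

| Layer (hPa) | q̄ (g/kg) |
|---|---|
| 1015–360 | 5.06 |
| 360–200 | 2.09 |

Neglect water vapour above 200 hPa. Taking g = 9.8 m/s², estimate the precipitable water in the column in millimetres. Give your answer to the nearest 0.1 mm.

PW ≈ 37.2 mm

Precipitable water is the column-integrated vapour mass per unit area: PW = (1/g) Σ q̄ Δp, with q in kg/kg and Δp in Pa (1 kg/m² of water = 1 mm).
Layer 1015–360 hPa: Δp = 655 hPa = 65500 Pa, q̄ = 0.00506 kg/kg → 0.00506 × 65500 / 9.8 = 33.82 mm
Layer 360–200 hPa: Δp = 160 hPa = 16000 Pa, q̄ = 0.00209 kg/kg → 0.00209 × 16000 / 9.8 = 3.41 mm
PW = 33.82 + 3.41 = 37.23 ≈ 37.2 mm.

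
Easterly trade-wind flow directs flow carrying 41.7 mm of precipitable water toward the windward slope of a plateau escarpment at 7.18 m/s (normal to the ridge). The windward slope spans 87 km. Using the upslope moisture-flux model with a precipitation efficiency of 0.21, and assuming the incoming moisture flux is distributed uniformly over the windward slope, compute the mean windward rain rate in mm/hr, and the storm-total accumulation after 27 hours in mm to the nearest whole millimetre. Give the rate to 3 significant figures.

R ≈ 2.60 mm/hr; total ≈ 70 mm

Incoming column moisture flux per unit ridge length: F = V × PW = 7.18 × 41.7 = 299.406 mm·m/s.
Spread over the 87 km slope with efficiency ε = 0.21: R = ε·F/W = 0.21 × 299.406 / 87000 m = 7.227e-04 mm/s.
R = 7.227e-04 × 3600 = 2.60 mm/hr.
Over 27 h: total = 2.60 × 27 = 70.2 ≈ 70 mm.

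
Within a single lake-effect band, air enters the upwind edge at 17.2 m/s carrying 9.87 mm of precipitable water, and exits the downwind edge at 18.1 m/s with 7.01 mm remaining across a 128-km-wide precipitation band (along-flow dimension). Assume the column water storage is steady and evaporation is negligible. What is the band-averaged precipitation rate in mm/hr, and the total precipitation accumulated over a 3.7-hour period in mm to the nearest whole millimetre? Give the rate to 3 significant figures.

Column moisture flux per unit crosswind length is F = V × PW.
Inflow: F_in = 17.2 × 9.87 = 169.764 mm·m/s
Outflow: F_out = 18.1 × 7.01 = 126.881 mm·m/s
Steady-state rate R = (F_in − F_out)/L = (169.764 − 126.881) / 128000 m = 3.350e-04 mm/s.
R = 3.350e-04 × 3600 = 1.21 mm/hr.
Over 3.7 h: total = 1.21 × 3.7 = 4.477 ≈ 4 mm.

R ≈ 1.21 mm/hr; total ≈ 4 mm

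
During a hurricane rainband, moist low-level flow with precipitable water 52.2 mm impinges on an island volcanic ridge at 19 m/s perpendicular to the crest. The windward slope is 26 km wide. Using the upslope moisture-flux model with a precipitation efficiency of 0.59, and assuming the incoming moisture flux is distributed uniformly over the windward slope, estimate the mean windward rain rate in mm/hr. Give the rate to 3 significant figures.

R ≈ 81.0 mm/hr

Incoming column moisture flux per unit ridge length: F = V × PW = 19 × 52.2 = 991.8 mm·m/s.
Spread over the 26 km slope with efficiency ε = 0.59: R = ε·F/W = 0.59 × 991.8 / 26000 m = 2.251e-02 mm/s.
R = 2.251e-02 × 3600 = 81.0 mm/hr.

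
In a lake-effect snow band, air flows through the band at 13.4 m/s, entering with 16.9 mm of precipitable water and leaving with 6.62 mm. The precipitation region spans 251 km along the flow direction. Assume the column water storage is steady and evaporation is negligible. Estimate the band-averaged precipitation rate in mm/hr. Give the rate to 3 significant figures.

Column moisture flux per unit crosswind length is F = V × PW.
Inflow: F_in = 13.4 × 16.9 = 226.46 mm·m/s
Outflow: F_out = 13.4 × 6.62 = 88.708 mm·m/s
Steady-state rate R = (F_in − F_out)/L = (226.46 − 88.708) / 251000 m = 5.488e-04 mm/s.
R = 5.488e-04 × 3600 = 1.98 mm/hr.

R ≈ 1.98 mm/hr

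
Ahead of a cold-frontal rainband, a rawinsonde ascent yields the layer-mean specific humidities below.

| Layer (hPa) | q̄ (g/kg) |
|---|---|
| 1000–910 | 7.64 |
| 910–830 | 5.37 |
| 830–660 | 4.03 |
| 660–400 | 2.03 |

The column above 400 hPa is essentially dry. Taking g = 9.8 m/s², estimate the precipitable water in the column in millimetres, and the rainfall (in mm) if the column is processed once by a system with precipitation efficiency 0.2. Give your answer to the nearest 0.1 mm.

Precipitable water is the column-integrated vapour mass per unit area: PW = (1/g) Σ q̄ Δp, with q in kg/kg and Δp in Pa (1 kg/m² of water = 1 mm).
Layer 1000–910 hPa: Δp = 90 hPa = 9000 Pa, q̄ = 0.00764 kg/kg → 0.00764 × 9000 / 9.8 = 7.02 mm
Layer 910–830 hPa: Δp = 80 hPa = 8000 Pa, q̄ = 0.00537 kg/kg → 0.00537 × 8000 / 9.8 = 4.38 mm
Layer 830–660 hPa: Δp = 170 hPa = 17000 Pa, q̄ = 0.00403 kg/kg → 0.00403 × 17000 / 9.8 = 6.99 mm
Layer 660–400 hPa: Δp = 260 hPa = 26000 Pa, q̄ = 0.00203 kg/kg → 0.00203 × 26000 / 9.8 = 5.39 mm
PW = 7.02 + 4.38 + 6.99 + 5.39 = 23.78 ≈ 23.8 mm.
Rainfall = ε × PW = 0.2 × 23.8 = 4.8 mm.

PW ≈ 23.8 mm; rainfall ≈ 4.8 mm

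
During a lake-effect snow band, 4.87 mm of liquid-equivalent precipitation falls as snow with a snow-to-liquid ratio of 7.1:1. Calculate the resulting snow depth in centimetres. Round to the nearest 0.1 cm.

snow depth ≈ 3.5 cm

Snow depth = liquid × ratio = 4.87 mm × 7.1 = 34.577 mm = 3.5 cm.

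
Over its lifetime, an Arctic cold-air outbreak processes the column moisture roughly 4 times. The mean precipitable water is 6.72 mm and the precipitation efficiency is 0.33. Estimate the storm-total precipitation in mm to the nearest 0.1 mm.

precipitation ≈ 8.9 mm

Each cycle deposits ε × PW = 0.33 × 6.72 = 2.2176 mm.
Over 4 cycles: 4 × 2.2176 = 8.9 mm.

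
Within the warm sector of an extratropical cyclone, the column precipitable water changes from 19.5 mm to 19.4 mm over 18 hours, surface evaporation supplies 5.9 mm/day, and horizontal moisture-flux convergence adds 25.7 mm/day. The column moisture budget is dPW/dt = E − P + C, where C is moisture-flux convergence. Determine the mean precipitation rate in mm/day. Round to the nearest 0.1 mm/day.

dPW/dt = (19.4 − 19.5) mm / (18/24 day) = -0.133 mm/day.
P = E + C − dPW/dt = 5.9 + (25.7) − (-0.133) = 31.7 mm/day.

P ≈ 31.7 mm/day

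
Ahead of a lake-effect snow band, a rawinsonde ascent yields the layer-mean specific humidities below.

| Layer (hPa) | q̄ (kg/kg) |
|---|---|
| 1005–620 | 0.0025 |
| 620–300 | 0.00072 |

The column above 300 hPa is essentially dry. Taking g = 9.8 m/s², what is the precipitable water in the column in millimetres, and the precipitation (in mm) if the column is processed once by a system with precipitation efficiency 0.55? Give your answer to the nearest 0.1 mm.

PW ≈ 12.2 mm; precipitation ≈ 6.7 mm

Precipitable water is the column-integrated vapour mass per unit area: PW = (1/g) Σ q̄ Δp, with q in kg/kg and Δp in Pa (1 kg/m² of water = 1 mm).
Layer 1005–620 hPa: Δp = 385 hPa = 38500 Pa, q̄ = 0.0025 kg/kg → 0.0025 × 38500 / 9.8 = 9.82 mm
Layer 620–300 hPa: Δp = 320 hPa = 32000 Pa, q̄ = 0.00072 kg/kg → 0.00072 × 32000 / 9.8 = 2.35 mm
PW = 9.82 + 2.35 = 12.17 ≈ 12.2 mm.
Precipitation = ε × PW = 0.55 × 12.2 = 6.7 mm.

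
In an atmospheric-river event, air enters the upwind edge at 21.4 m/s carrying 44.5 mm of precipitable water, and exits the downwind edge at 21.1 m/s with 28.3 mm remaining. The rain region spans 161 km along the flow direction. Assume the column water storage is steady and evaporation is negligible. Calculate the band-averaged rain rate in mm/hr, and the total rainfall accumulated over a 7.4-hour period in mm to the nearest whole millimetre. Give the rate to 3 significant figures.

R ≈ 7.94 mm/hr; total ≈ 59 mm

Column moisture flux per unit crosswind length is F = V × PW.
Inflow: F_in = 21.4 × 44.5 = 952.3 mm·m/s
Outflow: F_out = 21.1 × 28.3 = 597.13 mm·m/s
Steady-state rate R = (F_in − F_out)/L = (952.3 − 597.13) / 161000 m = 2.206e-03 mm/s.
R = 2.206e-03 × 3600 = 7.94 mm/hr.
Over 7.4 h: total = 7.94 × 7.4 = 58.756 ≈ 59 mm.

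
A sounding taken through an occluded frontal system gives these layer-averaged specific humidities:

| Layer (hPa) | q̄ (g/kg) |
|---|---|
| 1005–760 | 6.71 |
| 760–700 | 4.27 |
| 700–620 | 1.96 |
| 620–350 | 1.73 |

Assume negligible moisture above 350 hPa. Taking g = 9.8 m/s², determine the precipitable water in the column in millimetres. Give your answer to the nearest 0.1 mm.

PW ≈ 25.8 mm

Precipitable water is the column-integrated vapour mass per unit area: PW = (1/g) Σ q̄ Δp, with q in kg/kg and Δp in Pa (1 kg/m² of water = 1 mm).
Layer 1005–760 hPa: Δp = 245 hPa = 24500 Pa, q̄ = 0.00671 kg/kg → 0.00671 × 24500 / 9.8 = 16.78 mm
Layer 760–700 hPa: Δp = 60 hPa = 6000 Pa, q̄ = 0.00427 kg/kg → 0.00427 × 6000 / 9.8 = 2.61 mm
Layer 700–620 hPa: Δp = 80 hPa = 8000 Pa, q̄ = 0.00196 kg/kg → 0.00196 × 8000 / 9.8 = 1.60 mm
Layer 620–350 hPa: Δp = 270 hPa = 27000 Pa, q̄ = 0.00173 kg/kg → 0.00173 × 27000 / 9.8 = 4.77 mm
PW = 16.78 + 2.61 + 1.60 + 4.77 = 25.76 ≈ 25.8 mm.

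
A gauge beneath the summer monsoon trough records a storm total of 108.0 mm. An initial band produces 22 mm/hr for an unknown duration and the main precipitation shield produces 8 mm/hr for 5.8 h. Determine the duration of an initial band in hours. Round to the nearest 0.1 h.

Known phases: 8 × 5.8 = 46.4 mm.
Remaining depth = 108.0 − 46.4 = 61.6 mm.
Duration = 61.6 / 22 = 2.8 h.

duration ≈ 2.8 h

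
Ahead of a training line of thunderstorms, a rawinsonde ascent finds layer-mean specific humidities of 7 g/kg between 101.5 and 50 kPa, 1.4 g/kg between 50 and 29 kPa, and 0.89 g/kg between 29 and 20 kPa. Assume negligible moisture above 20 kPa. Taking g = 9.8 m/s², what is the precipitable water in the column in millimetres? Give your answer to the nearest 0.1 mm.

PW ≈ 40.6 mm

Precipitable water is the column-integrated vapour mass per unit area: PW = (1/g) Σ q̄ Δp, with q in kg/kg and Δp in Pa (1 kg/m² of water = 1 mm).
Layer 101.5–50 kPa: Δp = 515 hPa = 51500 Pa, q̄ = 0.007 kg/kg → 0.007 × 51500 / 9.8 = 36.79 mm
Layer 50–29 kPa: Δp = 210 hPa = 21000 Pa, q̄ = 0.0014 kg/kg → 0.0014 × 21000 / 9.8 = 3.00 mm
Layer 29–20 kPa: Δp = 90 hPa = 9000 Pa, q̄ = 0.00089 kg/kg → 0.00089 × 9000 / 9.8 = 0.82 mm
PW = 36.79 + 3.00 + 0.82 = 40.61 ≈ 40.6 mm.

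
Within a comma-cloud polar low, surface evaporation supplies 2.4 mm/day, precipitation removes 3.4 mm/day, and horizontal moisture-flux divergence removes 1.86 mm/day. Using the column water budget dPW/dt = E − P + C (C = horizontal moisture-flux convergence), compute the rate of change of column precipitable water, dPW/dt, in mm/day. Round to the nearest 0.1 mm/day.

dPW/dt ≈ -2.9 mm/day

dPW/dt = E − P + C = 2.4 − 3.4 + (-1.86) = -2.9 mm/day.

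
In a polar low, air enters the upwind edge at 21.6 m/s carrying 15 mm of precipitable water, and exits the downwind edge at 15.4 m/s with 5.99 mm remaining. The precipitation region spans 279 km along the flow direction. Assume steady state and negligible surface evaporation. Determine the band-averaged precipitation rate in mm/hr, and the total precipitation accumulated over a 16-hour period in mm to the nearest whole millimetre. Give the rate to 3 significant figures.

Column moisture flux per unit crosswind length is F = V × PW.
Inflow: F_in = 21.6 × 15 = 324 mm·m/s
Outflow: F_out = 15.4 × 5.99 = 92.246 mm·m/s
Steady-state rate R = (F_in − F_out)/L = (324 − 92.246) / 279000 m = 8.307e-04 mm/s.
R = 8.307e-04 × 3600 = 2.99 mm/hr.
Over 16 h: total = 2.99 × 16 = 47.84 ≈ 48 mm.

R ≈ 2.99 mm/hr; total ≈ 48 mm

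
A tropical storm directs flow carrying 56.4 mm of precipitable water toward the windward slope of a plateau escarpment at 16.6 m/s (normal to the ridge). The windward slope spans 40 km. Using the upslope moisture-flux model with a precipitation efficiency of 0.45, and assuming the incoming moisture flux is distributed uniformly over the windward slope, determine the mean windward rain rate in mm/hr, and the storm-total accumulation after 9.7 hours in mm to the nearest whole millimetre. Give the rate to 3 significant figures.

R ≈ 37.9 mm/hr; total ≈ 368 mm

Incoming column moisture flux per unit ridge length: F = V × PW = 16.6 × 56.4 = 936.24 mm·m/s.
Spread over the 40 km slope with efficiency ε = 0.45: R = ε·F/W = 0.45 × 936.24 / 40000 m = 1.053e-02 mm/s.
R = 1.053e-02 × 3600 = 37.9 mm/hr.
Over 9.7 h: total = 37.9 × 9.7 = 367.63 ≈ 368 mm.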